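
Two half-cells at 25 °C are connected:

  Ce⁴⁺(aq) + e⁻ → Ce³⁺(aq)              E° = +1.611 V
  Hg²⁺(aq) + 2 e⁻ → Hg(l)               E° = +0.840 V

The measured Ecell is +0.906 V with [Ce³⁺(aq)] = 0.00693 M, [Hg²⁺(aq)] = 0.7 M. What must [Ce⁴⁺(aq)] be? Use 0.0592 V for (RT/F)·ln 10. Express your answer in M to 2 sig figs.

With Ce⁴⁺/Ce³⁺ at the cathode and Hg²⁺/Hg at the anode, E°cell = +1.611 − (+0.840) = +0.771 V (n = 2).
From the Nernst equation, log Q = n(E° − E)/0.0592 = 2·(+0.771 − (+0.906))/0.0592 = −4.561.
For 2 Ce⁴⁺(aq) + Hg(l) → 2 Ce³⁺(aq) + Hg²⁺(aq), the reaction quotient is Q = ([Ce³⁺(aq)]^2·[Hg²⁺(aq)]) / [Ce⁴⁺(aq)]^2.
Isolating [Ce⁴⁺(aq)] in Q = 10^{−4.561} yields log [Ce⁴⁺(aq)] = 0.044, i.e. 1.1 M.

1.1 M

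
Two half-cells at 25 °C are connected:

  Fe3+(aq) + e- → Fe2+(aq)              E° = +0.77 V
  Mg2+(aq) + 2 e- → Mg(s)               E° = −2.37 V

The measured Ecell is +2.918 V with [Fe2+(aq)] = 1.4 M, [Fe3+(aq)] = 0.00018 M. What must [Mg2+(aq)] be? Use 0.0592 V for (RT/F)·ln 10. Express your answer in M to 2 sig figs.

With Fe³⁺/Fe²⁺ at the cathode and Mg²⁺/Mg at the anode, E°cell = +0.77 − (−2.37) = +3.14 V (n = 2).
From the Nernst equation, log Q = n(E° − E)/0.0592 = 2·(+3.14 − (+2.918))/0.0592 = 7.500.
Balancing electrons gives 2 Fe3+(aq) + Mg(s) → 2 Fe2+(aq) + Mg2+(aq); thus Q = ([Fe2+(aq)]^2·[Mg2+(aq)]) / [Fe3+(aq)]^2.
Isolating [Mg2+(aq)] in Q = 10^{7.500} yields log [Mg2+(aq)] = −0.282, i.e. 0.52 M.

0.52 M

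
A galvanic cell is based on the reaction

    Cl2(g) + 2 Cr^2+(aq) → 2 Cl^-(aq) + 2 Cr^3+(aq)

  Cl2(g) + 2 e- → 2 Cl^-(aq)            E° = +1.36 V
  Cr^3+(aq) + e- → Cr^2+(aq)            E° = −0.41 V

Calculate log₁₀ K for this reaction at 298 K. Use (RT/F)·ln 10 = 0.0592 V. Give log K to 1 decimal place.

The Cl₂/Cl⁻ couple is reduced (cathode); E°cell = +1.36 − (−0.41) = +1.77 V with n = 2.
At equilibrium E = 0, so log K = nE°cell / 0.0592 = (2)(+1.77) / 0.0592 = 59.8.

log K = 59.8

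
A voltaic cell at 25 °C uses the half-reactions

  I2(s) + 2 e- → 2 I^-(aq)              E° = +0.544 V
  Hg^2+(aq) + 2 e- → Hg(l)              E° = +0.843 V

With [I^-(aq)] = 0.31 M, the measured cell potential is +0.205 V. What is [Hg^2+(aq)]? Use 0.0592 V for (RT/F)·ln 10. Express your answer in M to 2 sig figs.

With Hg²⁺/Hg at the cathode and I₂/I⁻ at the anode, E°cell = +0.843 − (+0.544) = +0.299 V (n = 2).
From the Nernst equation, log Q = n(E° − E)/0.0592 = 2·(+0.299 − (+0.205))/0.0592 = 3.176.
For Hg^2+(aq) + 2 I^-(aq) → Hg(l) + I2(s), the reaction quotient is Q = 1 / ([Hg^2+(aq)]·[I^-(aq)]^2).
Solving for the unknown gives log [Hg^2+(aq)] = −2.159, so [Hg^2+(aq)] ≈ 0.0069 M.

0.0069 M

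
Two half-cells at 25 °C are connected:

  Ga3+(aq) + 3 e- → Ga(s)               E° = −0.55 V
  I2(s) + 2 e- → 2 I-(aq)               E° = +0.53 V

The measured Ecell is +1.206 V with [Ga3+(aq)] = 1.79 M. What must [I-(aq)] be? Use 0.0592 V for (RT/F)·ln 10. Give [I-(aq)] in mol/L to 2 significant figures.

I₂/I⁻ is the cathode (higher E°); E°cell = +0.53 − (−0.55) = +1.08 V with n = 6.
Rearranging E = E° − (0.0592/n)·log Q gives log Q = 6(+1.08 − (+1.206))/0.0592 = −12.770.
For 3 I2(s) + 2 Ga(s) → 6 I-(aq) + 2 Ga3+(aq), the reaction quotient is Q = [I-(aq)]^6·[Ga3+(aq)]^2.
Solving for the unknown gives log [I-(aq)] = −2.213, so [I-(aq)] ≈ 0.0061 M.

0.0061 M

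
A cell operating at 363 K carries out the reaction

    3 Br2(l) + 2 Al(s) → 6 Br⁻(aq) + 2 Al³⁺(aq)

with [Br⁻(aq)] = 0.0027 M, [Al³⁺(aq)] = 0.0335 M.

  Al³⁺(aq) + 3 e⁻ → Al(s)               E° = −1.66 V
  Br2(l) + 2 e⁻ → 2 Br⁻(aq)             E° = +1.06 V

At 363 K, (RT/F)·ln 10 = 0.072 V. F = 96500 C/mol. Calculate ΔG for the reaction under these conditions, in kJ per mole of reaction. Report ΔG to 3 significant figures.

The standard cell potential is +1.06 − (−1.66) = +2.72 V, with n = 6 electrons in the balanced equation.
The reaction quotient is [Br⁻(aq)]^6·[Al³⁺(aq)]^2 = 4.35×10^−19; by Nernst, E = +2.72 − (0.072/6)(−18.362) = +2.9403 V.
ΔG = −nFE = −(6)(96500)(+2.9403) J/mol = −1700 kJ/mol.

−1700 kJ/mol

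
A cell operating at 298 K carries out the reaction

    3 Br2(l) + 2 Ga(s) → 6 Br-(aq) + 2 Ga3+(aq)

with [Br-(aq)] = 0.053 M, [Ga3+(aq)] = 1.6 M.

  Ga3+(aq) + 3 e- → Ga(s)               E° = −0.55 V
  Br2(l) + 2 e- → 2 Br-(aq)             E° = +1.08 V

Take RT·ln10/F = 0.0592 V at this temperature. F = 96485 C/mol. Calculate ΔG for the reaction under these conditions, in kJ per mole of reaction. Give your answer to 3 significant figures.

With Br₂/Br⁻ reduced at the cathode, E°cell = +1.08 − (−0.55) = +1.63 V and n = 6.
Q = [Br-(aq)]^6·[Ga3+(aq)]^2 = 5.67×10^−8, so log Q = −7.246 and E = +1.63 − (0.0592/6)(−7.246) = +1.7015 V.
Then ΔG = −nFE = −6 × 96485 × +1.7015 J/mol = −985 kJ/mol.

−985 kJ/mol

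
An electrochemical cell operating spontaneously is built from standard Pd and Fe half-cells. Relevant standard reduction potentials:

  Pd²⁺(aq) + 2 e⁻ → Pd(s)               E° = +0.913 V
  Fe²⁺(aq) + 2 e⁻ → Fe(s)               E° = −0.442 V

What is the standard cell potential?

Of the two couples in this cell, the one with the more positive reduction potential is reduced at the cathode: here that is Pd²⁺/Pd (+0.913 V); Fe²⁺/Fe (−0.442 V) is the anode.
E°cell = E°(cathode) − E°(anode) = +0.913 − (−0.442) = +1.355 V.

+1.355 V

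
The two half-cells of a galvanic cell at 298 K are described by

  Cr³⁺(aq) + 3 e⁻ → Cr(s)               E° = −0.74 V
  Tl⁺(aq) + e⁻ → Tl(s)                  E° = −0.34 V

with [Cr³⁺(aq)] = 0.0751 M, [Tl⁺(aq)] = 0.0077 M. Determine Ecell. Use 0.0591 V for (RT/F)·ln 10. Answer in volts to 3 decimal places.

The Tl⁺/Tl couple has the more positive E°, so it is the cathode; Cr³⁺/Cr is the anode.
The standard potential is −0.34 − (−0.74) = +0.40 V and the balanced reaction transfers n = 3 electrons.
Balancing gives 3 Tl⁺(aq) + Cr(s) → 3 Tl(s) + Cr³⁺(aq); hence Q = [Cr³⁺(aq)] / [Tl⁺(aq)]^3 = 1.65×10^5 (log Q = 5.216).
E = E° − (0.0591/n)·log Q = +0.40 − (0.0591/3)(5.216) = +0.297 V.

+0.297 V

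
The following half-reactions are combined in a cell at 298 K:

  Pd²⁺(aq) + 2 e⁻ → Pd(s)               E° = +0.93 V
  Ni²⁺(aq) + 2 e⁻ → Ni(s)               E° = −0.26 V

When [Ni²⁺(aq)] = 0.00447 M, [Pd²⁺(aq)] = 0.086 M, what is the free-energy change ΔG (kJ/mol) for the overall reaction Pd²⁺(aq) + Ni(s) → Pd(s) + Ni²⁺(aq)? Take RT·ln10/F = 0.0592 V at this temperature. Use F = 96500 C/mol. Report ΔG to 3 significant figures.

The standard cell potential is +0.93 − (−0.26) = +1.19 V, with n = 2 electrons in the balanced equation.
Here Q = [Ni²⁺(aq)] / [Pd²⁺(aq)] = 0.052 (log Q = −1.284), giving E = +1.19 − (0.0592/2)·(−1.284) = +1.2280 V.
Finally ΔG = −nFE = −(2)(96500 C/mol)(+1.2280 V) = −237 kJ/mol.

−237 kJ/mol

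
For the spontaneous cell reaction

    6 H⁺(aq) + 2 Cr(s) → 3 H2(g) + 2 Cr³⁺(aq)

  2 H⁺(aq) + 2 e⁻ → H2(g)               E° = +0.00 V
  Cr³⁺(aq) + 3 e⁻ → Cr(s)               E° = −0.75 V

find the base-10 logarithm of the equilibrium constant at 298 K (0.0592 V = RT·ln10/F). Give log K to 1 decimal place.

The 2H⁺/H₂ couple is reduced (cathode); E°cell = +0.00 − (−0.75) = +0.75 V with n = 6.
At equilibrium E = 0, so log K = nE°cell / 0.0592 = (6)(+0.75) / 0.0592 = 76.0.

log K = 76.0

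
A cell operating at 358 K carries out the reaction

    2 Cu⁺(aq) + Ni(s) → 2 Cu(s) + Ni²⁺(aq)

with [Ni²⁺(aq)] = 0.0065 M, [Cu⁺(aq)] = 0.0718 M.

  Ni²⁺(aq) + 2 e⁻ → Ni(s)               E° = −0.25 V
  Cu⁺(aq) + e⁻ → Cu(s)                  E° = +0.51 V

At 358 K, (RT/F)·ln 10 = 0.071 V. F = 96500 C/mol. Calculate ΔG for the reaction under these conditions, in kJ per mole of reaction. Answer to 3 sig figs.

With Cu⁺/Cu reduced at the cathode, E°cell = +0.51 − (−0.25) = +0.76 V and n = 2.
Q = [Ni²⁺(aq)] / [Cu⁺(aq)]^2 = 1.26, so log Q = 0.101 and E = +0.76 − (0.071/2)(0.101) = +0.7564 V.
Then ΔG = −nFE = −2 × 96500 × +0.7564 J/mol = −146 kJ/mol.

−146 kJ/mol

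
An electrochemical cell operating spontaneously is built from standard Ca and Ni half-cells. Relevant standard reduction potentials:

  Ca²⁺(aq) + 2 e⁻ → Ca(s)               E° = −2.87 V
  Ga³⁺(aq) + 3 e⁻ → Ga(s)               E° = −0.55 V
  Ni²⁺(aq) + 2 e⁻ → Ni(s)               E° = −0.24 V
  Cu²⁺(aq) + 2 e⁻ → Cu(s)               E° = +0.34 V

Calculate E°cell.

+2.63 V

Of the two couples in this cell, the one with the more positive reduction potential is reduced at the cathode: here that is Ni²⁺/Ni (−0.24 V); Ca²⁺/Ca (−2.87 V) is the anode.
E°cell = E°(cathode) − E°(anode) = −0.24 − (−2.87) = +2.63 V.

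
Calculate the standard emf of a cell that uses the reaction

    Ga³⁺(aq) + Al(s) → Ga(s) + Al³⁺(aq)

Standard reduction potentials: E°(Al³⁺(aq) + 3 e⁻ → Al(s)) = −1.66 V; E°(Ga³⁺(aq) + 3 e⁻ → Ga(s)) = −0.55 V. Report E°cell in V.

+1.11 V

Ga³⁺(aq) gains electrons, so the Ga³⁺/Ga couple is the cathode; the Al³⁺/Al couple is the anode.
E°cell = E°(cathode) − E°(anode) = −0.55 − (−1.66) = +1.11 V.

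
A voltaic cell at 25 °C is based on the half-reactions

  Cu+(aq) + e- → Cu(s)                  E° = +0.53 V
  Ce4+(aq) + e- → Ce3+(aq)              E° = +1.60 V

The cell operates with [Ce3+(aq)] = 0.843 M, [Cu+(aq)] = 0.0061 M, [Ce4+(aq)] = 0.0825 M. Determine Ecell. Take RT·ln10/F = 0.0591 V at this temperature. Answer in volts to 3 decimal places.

+1.141 V

Ce⁴⁺/Ce³⁺ is reduced (cathode, E° = +1.60 V) and Cu⁺/Cu is oxidized (anode).
E°cell = E°cat − E°an = +1.60 − (+0.53) = +1.07 V; n = 1.
For the overall reaction Ce4+(aq) + Cu(s) → Ce3+(aq) + Cu+(aq), Q = ([Ce3+(aq)]·[Cu+(aq)]) / [Ce4+(aq)] = 0.0623, giving log Q = −1.205.
E = E° − (0.0591/n)·log Q = +1.07 − (0.0591/1)(−1.205) = +1.141 V.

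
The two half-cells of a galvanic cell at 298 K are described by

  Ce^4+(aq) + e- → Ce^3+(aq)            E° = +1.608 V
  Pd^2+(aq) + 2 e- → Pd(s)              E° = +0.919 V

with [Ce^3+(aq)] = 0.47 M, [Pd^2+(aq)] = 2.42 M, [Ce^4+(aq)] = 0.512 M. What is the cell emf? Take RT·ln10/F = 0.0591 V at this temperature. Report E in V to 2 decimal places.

+0.68 V

Ce⁴⁺/Ce³⁺ is reduced (cathode, E° = +1.608 V) and Pd²⁺/Pd is oxidized (anode).
The standard potential is +1.608 − (+0.919) = +0.689 V and the balanced reaction transfers n = 2 electrons.
For the overall reaction 2 Ce^4+(aq) + Pd(s) → 2 Ce^3+(aq) + Pd^2+(aq), Q = ([Ce^3+(aq)]^2·[Pd^2+(aq)]) / [Ce^4+(aq)]^2 = 2.04, giving log Q = 0.309.
Applying E = E° − (RT ln10/nF)·log Q gives +0.689 − (0.0591/2)(0.309) = +0.68 V.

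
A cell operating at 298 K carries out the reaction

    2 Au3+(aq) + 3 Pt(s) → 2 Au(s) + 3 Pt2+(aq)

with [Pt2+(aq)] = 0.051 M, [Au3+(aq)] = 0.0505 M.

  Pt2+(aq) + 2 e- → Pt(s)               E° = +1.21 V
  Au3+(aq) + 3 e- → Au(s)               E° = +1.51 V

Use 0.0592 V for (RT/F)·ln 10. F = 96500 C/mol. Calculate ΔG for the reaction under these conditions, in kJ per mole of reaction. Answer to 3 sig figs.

−181 kJ/mol

E°cell = +1.51 − (+1.21) = +0.30 V; the balanced reaction transfers n = 6 electrons.
Q = [Pt2+(aq)]^3 / [Au3+(aq)]^2 = 0.052, so log Q = −1.284 and E = +0.30 − (0.0592/6)(−1.284) = +0.3127 V.
ΔG = −nFE = −(6)(96500)(+0.3127) J/mol = −181 kJ/mol.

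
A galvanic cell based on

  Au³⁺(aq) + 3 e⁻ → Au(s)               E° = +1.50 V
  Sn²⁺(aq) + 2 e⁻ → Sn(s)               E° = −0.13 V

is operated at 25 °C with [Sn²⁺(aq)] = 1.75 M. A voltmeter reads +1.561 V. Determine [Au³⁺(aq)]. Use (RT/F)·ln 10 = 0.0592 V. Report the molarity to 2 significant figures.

Au³⁺/Au is the cathode (higher E°); E°cell = +1.50 − (−0.13) = +1.63 V with n = 6.
Rearranging E = E° − (0.0592/n)·log Q gives log Q = 6(+1.63 − (+1.561))/0.0592 = 6.993.
For 2 Au³⁺(aq) + 3 Sn(s) → 2 Au(s) + 3 Sn²⁺(aq), the reaction quotient is Q = [Sn²⁺(aq)]^3 / [Au³⁺(aq)]^2.
Isolating [Au³⁺(aq)] in Q = 10^{6.993} yields log [Au³⁺(aq)] = −3.132, i.e. 0.00074 M.

0.00074 M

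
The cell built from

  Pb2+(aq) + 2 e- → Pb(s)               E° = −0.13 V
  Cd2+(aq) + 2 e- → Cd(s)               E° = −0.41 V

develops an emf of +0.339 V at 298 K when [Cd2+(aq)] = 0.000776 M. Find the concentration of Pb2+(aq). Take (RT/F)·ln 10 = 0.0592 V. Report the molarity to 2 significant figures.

The Pb²⁺/Pb couple has the larger reduction potential, so it is the cathode: E°cell = −0.13 − (−0.41) = +0.28 V and n = 2.
Rearranging E = E° − (0.0592/n)·log Q gives log Q = 2(+0.28 − (+0.339))/0.0592 = −1.993.
The balanced reaction is Pb2+(aq) + Cd(s) → Pb(s) + Cd2+(aq), so Q = [Cd2+(aq)] / [Pb2+(aq)].
Isolating [Pb2+(aq)] in Q = 10^{−1.993} yields log [Pb2+(aq)] = −1.117, i.e. 0.076 M.

0.076 M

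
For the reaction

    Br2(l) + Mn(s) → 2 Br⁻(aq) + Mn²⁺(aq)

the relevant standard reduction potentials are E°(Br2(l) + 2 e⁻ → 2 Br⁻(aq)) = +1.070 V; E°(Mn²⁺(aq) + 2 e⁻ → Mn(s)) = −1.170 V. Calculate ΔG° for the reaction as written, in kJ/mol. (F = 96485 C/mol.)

In the reaction as written Br2(l) is reduced, so the Br₂/Br⁻ couple is the cathode and Mn²⁺/Mn is the anode.
E°cell = +1.070 − (−1.170) = +2.240 V; balancing electrons gives n = 2.
ΔG° = −nFE°cell = −(2)(96485)(+2.240) J/mol = −432 kJ/mol.

−432 kJ/mol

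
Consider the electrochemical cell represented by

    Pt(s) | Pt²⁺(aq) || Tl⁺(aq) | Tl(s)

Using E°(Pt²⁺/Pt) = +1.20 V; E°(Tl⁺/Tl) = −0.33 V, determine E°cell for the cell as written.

−1.53 V

By convention the left-hand electrode in cell notation is the anode (oxidation) and the right-hand electrode is the cathode (reduction).
E°cell = E°(right) − E°(left) = −0.33 − (+1.20) = −1.53 V.
The negative sign shows that, as written, the cell would require an external voltage to drive the reaction.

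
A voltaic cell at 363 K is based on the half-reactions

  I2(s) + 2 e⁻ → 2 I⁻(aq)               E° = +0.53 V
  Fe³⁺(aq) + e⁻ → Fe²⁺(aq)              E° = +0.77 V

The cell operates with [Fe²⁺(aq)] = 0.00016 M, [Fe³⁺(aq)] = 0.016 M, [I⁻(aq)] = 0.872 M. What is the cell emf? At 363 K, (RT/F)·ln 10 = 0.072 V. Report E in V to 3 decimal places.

The Fe³⁺/Fe²⁺ couple has the more positive E°, so it is the cathode; I₂/I⁻ is the anode.
E°cell = E°cat − E°an = +0.77 − (+0.53) = +0.24 V; n = 2.
For the overall reaction 2 Fe³⁺(aq) + 2 I⁻(aq) → 2 Fe²⁺(aq) + I2(s), Q = [Fe²⁺(aq)]^2 / ([Fe³⁺(aq)]^2·[I⁻(aq)]^2) = 0.000132, giving log Q = −3.881.
Applying E = E° − (RT ln10/nF)·log Q gives +0.24 − (0.072/2)(−3.881) = +0.380 V.

+0.380 V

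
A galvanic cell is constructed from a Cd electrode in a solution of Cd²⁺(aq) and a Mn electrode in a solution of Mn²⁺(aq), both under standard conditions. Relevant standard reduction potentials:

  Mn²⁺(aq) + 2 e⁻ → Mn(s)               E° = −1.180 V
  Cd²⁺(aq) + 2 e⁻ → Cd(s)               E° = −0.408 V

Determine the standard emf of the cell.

+0.772 V

The Cd²⁺/Cd couple has the higher E°, so Cd ion is reduced (cathode) and Mn is oxidized (anode).
E°cell = E°(cathode) − E°(anode) = −0.408 − (−1.180) = +0.772 V.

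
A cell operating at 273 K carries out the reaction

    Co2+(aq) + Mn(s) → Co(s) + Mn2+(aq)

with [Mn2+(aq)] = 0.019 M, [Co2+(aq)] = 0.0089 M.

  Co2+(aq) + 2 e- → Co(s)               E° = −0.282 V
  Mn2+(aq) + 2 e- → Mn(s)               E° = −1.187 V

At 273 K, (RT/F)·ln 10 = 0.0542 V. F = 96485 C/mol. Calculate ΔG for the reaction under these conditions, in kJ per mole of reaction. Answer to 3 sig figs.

−173 kJ/mol

E°cell = −0.282 − (−1.187) = +0.905 V; the balanced reaction transfers n = 2 electrons.
Here Q = [Mn2+(aq)] / [Co2+(aq)] = 2.13 (log Q = 0.329), giving E = +0.905 − (0.0542/2)·(0.329) = +0.8961 V.
ΔG = −nFE = −(2)(96485)(+0.8961) J/mol = −173 kJ/mol.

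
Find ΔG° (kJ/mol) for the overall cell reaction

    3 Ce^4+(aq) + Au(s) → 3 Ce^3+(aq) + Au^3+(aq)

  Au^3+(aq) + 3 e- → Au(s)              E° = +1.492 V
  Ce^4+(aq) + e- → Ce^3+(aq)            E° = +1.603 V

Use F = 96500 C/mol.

In the reaction as written Ce^4+(aq) is reduced, so the Ce⁴⁺/Ce³⁺ couple is the cathode and Au³⁺/Au is the anode.
E°cell = +1.603 − (+1.492) = +0.111 V; balancing electrons gives n = 3.
ΔG° = −nFE°cell = −(3)(96500)(+0.111) J/mol = −32.1 kJ/mol.

−32.1 kJ/mol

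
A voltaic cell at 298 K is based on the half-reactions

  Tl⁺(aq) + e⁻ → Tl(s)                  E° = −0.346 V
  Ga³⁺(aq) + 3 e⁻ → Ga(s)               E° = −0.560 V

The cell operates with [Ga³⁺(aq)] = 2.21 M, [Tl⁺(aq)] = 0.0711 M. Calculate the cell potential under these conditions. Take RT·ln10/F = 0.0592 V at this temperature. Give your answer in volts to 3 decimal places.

Since E°(Tl⁺/Tl) > E°(Ga³⁺/Ga), Tl⁺/Tl serves as the cathode.
E°cell = E°cat − E°an = −0.346 − (−0.560) = +0.214 V; n = 3.
The balanced reaction is 3 Tl⁺(aq) + Ga(s) → 3 Tl(s) + Ga³⁺(aq), so Q = [Ga³⁺(aq)] / [Tl⁺(aq)]^3 = 6.15×10^3 and log Q = 3.789.
By the Nernst equation, E = +0.214 − (0.0592/3)·(3.789) = +0.139 V.

+0.139 V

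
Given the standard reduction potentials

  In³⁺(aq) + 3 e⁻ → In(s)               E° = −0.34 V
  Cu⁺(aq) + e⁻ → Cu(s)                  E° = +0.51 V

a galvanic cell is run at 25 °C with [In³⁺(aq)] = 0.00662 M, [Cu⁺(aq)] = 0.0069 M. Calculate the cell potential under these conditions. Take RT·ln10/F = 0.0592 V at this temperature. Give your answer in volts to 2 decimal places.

The Cu⁺/Cu couple has the more positive E°, so it is the cathode; In³⁺/In is the anode.
E°cell = E°cat − E°an = +0.51 − (−0.34) = +0.85 V; n = 3.
For the overall reaction 3 Cu⁺(aq) + In(s) → 3 Cu(s) + In³⁺(aq), Q = [In³⁺(aq)] / [Cu⁺(aq)]^3 = 2.02×10^4, giving log Q = 4.304.
Applying E = E° − (RT ln10/nF)·log Q gives +0.85 − (0.0592/3)(4.304) = +0.77 V.

+0.77 V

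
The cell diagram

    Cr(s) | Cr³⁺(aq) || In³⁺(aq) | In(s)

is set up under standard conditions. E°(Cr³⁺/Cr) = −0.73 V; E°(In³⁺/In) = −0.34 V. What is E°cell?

By convention the left-hand electrode in cell notation is the anode (oxidation) and the right-hand electrode is the cathode (reduction).
E°cell = E°(right) − E°(left) = −0.34 − (−0.73) = +0.39 V.

+0.39 V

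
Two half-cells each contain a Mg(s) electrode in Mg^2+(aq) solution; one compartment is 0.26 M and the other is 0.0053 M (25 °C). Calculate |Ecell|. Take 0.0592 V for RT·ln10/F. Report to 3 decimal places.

For a concentration cell E°cell = 0, since both electrodes use the same couple.
The compartment with the higher Mg^2+(aq) concentration (0.26 M) acts as the cathode; ions are reduced there and produced at the dilute (0.0053 M) anode.
With n = 2, Ecell = −(0.0592/2)·log([dilute]/[conc]) = −(0.0592/2)·log(0.0053/0.26) = +0.050 V.

0.050 V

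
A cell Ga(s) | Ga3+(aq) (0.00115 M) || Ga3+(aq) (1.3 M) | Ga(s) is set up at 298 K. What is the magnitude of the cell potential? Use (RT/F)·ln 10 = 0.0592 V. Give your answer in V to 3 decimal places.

For a concentration cell E°cell = 0, since both electrodes use the same couple.
The compartment with the higher Ga3+(aq) concentration (1.3 M) acts as the cathode; ions are reduced there and produced at the dilute (0.00115 M) anode.
With n = 3, Ecell = −(0.0592/3)·log([dilute]/[conc]) = −(0.0592/3)·log(0.00115/1.3) = +0.060 V.

0.060 V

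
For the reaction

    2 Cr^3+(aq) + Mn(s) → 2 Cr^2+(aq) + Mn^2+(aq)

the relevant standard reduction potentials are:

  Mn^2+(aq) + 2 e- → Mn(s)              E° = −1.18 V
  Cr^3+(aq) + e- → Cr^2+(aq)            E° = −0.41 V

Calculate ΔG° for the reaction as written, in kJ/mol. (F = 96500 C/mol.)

−149 kJ/mol

In the reaction as written Cr^3+(aq) is reduced, so the Cr³⁺/Cr²⁺ couple is the cathode and Mn²⁺/Mn is the anode.
E°cell = −0.41 − (−1.18) = +0.77 V; balancing electrons gives n = 2.
ΔG° = −nFE°cell = −(2)(96500)(+0.77) J/mol = −149 kJ/mol.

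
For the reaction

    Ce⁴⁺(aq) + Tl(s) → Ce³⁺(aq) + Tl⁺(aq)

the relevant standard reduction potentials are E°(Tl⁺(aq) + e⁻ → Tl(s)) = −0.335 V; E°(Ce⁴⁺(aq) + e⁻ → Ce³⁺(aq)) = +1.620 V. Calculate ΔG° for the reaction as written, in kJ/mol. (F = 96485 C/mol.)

−189 kJ/mol

In the reaction as written Ce⁴⁺(aq) is reduced, so the Ce⁴⁺/Ce³⁺ couple is the cathode and Tl⁺/Tl is the anode.
E°cell = +1.620 − (−0.335) = +1.955 V; balancing electrons gives n = 1.
ΔG° = −nFE°cell = −(1)(96485)(+1.955) J/mol = −189 kJ/mol.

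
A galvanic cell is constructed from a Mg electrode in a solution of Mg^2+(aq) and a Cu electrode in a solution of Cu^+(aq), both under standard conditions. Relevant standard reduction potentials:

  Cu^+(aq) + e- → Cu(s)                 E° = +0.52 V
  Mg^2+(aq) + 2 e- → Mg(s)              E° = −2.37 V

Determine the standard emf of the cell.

The Cu⁺/Cu couple has the higher E°, so Cu ion is reduced (cathode) and Mg is oxidized (anode).
E°cell = E°(cathode) − E°(anode) = +0.52 − (−2.37) = +2.89 V.

+2.89 V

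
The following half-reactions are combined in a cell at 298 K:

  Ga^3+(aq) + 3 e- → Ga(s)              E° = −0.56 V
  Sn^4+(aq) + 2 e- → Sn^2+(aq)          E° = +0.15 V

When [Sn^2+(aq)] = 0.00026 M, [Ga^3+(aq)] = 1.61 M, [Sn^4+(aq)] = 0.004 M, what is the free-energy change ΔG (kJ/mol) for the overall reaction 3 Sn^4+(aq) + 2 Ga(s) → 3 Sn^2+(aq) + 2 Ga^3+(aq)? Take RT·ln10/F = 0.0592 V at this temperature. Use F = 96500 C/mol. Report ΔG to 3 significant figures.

−429 kJ/mol

E°cell = +0.15 − (−0.56) = +0.71 V; the balanced reaction transfers n = 6 electrons.
Q = ([Sn^2+(aq)]^3·[Ga^3+(aq)]^2) / [Sn^4+(aq)]^3 = 0.000712, so log Q = −3.148 and E = +0.71 − (0.0592/6)(−3.148) = +0.7411 V.
Finally ΔG = −nFE = −(6)(96500 C/mol)(+0.7411 V) = −429 kJ/mol.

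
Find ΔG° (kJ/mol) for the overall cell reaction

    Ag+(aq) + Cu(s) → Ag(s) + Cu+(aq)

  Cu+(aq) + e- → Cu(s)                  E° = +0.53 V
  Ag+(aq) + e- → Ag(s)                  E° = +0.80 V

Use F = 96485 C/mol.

−26.1 kJ/mol

In the reaction as written Ag+(aq) is reduced, so the Ag⁺/Ag couple is the cathode and Cu⁺/Cu is the anode.
E°cell = +0.80 − (+0.53) = +0.27 V; balancing electrons gives n = 1.
ΔG° = −nFE°cell = −(1)(96485)(+0.27) J/mol = −26.1 kJ/mol.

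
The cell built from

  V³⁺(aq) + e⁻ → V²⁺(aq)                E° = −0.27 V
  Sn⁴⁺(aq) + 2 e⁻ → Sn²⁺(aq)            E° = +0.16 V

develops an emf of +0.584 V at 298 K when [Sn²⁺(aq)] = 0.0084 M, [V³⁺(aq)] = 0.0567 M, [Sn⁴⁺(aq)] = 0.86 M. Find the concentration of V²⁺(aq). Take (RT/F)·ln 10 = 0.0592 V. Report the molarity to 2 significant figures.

Sn⁴⁺/Sn²⁺ is the cathode (higher E°); E°cell = +0.16 − (−0.27) = +0.43 V with n = 2.
Since E = E° − (0.0592/n)·log Q, log Q = n(E° − E)/0.0592 = −5.203.
The balanced reaction is Sn⁴⁺(aq) + 2 V²⁺(aq) → Sn²⁺(aq) + 2 V³⁺(aq), so Q = ([Sn²⁺(aq)]·[V³⁺(aq)]^2) / ([Sn⁴⁺(aq)]·[V²⁺(aq)]^2).
Substituting the known concentrations and solving, log [V²⁺(aq)] = 0.350 and [V²⁺(aq)] = 2.2 M.

2.2 M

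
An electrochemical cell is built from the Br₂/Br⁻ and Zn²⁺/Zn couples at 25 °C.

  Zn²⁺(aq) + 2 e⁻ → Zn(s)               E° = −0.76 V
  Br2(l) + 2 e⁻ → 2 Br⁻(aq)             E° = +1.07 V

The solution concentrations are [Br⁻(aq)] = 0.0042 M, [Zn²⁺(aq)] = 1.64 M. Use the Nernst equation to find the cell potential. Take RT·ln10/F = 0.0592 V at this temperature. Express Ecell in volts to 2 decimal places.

+1.96 V

The Br₂/Br⁻ couple has the more positive E°, so it is the cathode; Zn²⁺/Zn is the anode.
E°cell = E°cat − E°an = +1.07 − (−0.76) = +1.83 V; n = 2.
For the overall reaction Br2(l) + Zn(s) → 2 Br⁻(aq) + Zn²⁺(aq), Q = [Br⁻(aq)]^2·[Zn²⁺(aq)] = 2.89×10^−5, giving log Q = −4.539.
By the Nernst equation, E = +1.83 − (0.0592/2)·(−4.539) = +1.96 V.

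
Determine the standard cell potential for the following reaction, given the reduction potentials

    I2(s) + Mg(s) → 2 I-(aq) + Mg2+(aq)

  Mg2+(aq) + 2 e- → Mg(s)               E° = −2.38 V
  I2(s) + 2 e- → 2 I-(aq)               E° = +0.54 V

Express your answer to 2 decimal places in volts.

In the reaction as written, I2(s) is reduced (cathode) and Mg2+(aq) is produced by oxidation at the anode.
E°cell = E°(cathode) − E°(anode) = +0.54 − (−2.38) = +2.92 V.

+2.92 V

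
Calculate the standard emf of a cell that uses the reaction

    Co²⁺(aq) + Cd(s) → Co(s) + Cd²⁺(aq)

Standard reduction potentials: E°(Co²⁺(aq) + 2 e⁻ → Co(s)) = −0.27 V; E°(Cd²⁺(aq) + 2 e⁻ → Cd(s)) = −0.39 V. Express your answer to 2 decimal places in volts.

+0.12 V

In the reaction as written, Co²⁺(aq) is reduced (cathode) and Cd²⁺(aq) is produced by oxidation at the anode.
E°cell = E°(cathode) − E°(anode) = −0.27 − (−0.39) = +0.12 V.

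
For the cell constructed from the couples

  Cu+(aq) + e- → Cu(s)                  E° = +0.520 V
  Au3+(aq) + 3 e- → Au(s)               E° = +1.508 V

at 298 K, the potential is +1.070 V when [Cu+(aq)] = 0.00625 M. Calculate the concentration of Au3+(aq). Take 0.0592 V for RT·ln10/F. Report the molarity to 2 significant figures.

The Au³⁺/Au couple has the larger reduction potential, so it is the cathode: E°cell = +1.508 − (+0.520) = +0.988 V and n = 3.
Rearranging E = E° − (0.0592/n)·log Q gives log Q = 3(+0.988 − (+1.070))/0.0592 = −4.155.
The balanced reaction is Au3+(aq) + 3 Cu(s) → Au(s) + 3 Cu+(aq), so Q = [Cu+(aq)]^3 / [Au3+(aq)].
Isolating [Au3+(aq)] in Q = 10^{−4.155} yields log [Au3+(aq)] = −2.457, i.e. 0.0035 M.

0.0035 M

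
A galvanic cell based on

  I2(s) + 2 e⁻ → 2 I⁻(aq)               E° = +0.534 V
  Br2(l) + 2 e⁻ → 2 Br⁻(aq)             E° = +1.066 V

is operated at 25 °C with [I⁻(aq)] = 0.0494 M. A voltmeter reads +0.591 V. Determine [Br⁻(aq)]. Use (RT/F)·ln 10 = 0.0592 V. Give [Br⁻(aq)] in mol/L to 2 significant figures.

0.0050 M

Br₂/Br⁻ is the cathode (higher E°); E°cell = +1.066 − (+0.534) = +0.532 V with n = 2.
Since E = E° − (0.0592/n)·log Q, log Q = n(E° − E)/0.0592 = −1.993.
For Br2(l) + 2 I⁻(aq) → 2 Br⁻(aq) + I2(s), the reaction quotient is Q = [Br⁻(aq)]^2 / [I⁻(aq)]^2.
Isolating [Br⁻(aq)] in Q = 10^{−1.993} yields log [Br⁻(aq)] = −2.303, i.e. 0.0050 M.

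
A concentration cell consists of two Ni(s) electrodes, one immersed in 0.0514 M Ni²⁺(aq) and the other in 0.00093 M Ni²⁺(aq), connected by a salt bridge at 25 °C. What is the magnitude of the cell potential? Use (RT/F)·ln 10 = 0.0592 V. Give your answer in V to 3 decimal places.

For a concentration cell E°cell = 0, since both electrodes use the same couple.
The compartment with the higher Ni²⁺(aq) concentration (0.0514 M) acts as the cathode; ions are reduced there and produced at the dilute (0.00093 M) anode.
With n = 2, Ecell = −(0.0592/2)·log([dilute]/[conc]) = −(0.0592/2)·log(0.00093/0.0514) = +0.052 V.

0.052 V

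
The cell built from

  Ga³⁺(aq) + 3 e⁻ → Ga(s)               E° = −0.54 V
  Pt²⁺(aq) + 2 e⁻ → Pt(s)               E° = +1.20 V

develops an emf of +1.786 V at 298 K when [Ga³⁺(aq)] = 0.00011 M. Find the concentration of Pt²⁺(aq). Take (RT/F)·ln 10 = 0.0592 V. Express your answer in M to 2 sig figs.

Pt²⁺/Pt is the cathode (higher E°); E°cell = +1.20 − (−0.54) = +1.74 V with n = 6.
Rearranging E = E° − (0.0592/n)·log Q gives log Q = 6(+1.74 − (+1.786))/0.0592 = −4.662.
The balanced reaction is 3 Pt²⁺(aq) + 2 Ga(s) → 3 Pt(s) + 2 Ga³⁺(aq), so Q = [Ga³⁺(aq)]^2 / [Pt²⁺(aq)]^3.
Substituting the known concentrations and solving, log [Pt²⁺(aq)] = −1.085 and [Pt²⁺(aq)] = 0.082 M.

0.082 M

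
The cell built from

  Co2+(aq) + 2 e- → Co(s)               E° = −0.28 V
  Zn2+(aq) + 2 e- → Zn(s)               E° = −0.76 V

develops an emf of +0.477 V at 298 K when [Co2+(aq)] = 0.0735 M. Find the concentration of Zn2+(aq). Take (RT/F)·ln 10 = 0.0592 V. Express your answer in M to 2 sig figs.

With Co²⁺/Co at the cathode and Zn²⁺/Zn at the anode, E°cell = −0.28 − (−0.76) = +0.48 V (n = 2).
Rearranging E = E° − (0.0592/n)·log Q gives log Q = 2(+0.48 − (+0.477))/0.0592 = 0.101.
The balanced reaction is Co2+(aq) + Zn(s) → Co(s) + Zn2+(aq), so Q = [Zn2+(aq)] / [Co2+(aq)].
Isolating [Zn2+(aq)] in Q = 10^{0.101} yields log [Zn2+(aq)] = −1.033, i.e. 0.093 M.

0.093 M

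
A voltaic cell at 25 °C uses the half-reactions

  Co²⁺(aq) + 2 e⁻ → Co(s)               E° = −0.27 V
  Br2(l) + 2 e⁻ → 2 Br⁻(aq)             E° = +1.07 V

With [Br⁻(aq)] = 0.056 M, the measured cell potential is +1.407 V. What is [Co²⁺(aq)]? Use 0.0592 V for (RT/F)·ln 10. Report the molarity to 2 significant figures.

1.7 M

The Br₂/Br⁻ couple has the larger reduction potential, so it is the cathode: E°cell = +1.07 − (−0.27) = +1.34 V and n = 2.
Rearranging E = E° − (0.0592/n)·log Q gives log Q = 2(+1.34 − (+1.407))/0.0592 = −2.264.
For Br2(l) + Co(s) → 2 Br⁻(aq) + Co²⁺(aq), the reaction quotient is Q = [Br⁻(aq)]^2·[Co²⁺(aq)].
Isolating [Co²⁺(aq)] in Q = 10^{−2.264} yields log [Co²⁺(aq)] = 0.240, i.e. 1.7 M.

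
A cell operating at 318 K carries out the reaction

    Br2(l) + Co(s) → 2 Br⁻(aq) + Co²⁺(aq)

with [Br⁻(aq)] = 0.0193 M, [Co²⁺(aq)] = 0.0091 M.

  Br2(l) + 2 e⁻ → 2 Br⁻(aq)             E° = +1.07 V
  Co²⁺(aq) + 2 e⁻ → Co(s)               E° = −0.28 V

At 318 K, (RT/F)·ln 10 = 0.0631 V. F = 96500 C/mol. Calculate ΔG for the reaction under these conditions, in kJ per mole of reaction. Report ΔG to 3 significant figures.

The standard cell potential is +1.07 − (−0.28) = +1.35 V, with n = 2 electrons in the balanced equation.
Here Q = [Br⁻(aq)]^2·[Co²⁺(aq)] = 3.39×10^−6 (log Q = −5.470), giving E = +1.35 − (0.0631/2)·(−5.470) = +1.5226 V.
Finally ΔG = −nFE = −(2)(96500 C/mol)(+1.5226 V) = −294 kJ/mol.

−294 kJ/mol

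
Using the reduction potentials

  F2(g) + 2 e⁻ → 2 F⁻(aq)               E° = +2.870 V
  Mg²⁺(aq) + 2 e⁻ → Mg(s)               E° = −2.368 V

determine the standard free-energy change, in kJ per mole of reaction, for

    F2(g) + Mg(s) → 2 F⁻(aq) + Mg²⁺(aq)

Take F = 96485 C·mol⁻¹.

In the reaction as written F2(g) is reduced, so the F₂/F⁻ couple is the cathode and Mg²⁺/Mg is the anode.
E°cell = +2.870 − (−2.368) = +5.238 V; balancing electrons gives n = 2.
ΔG° = −nFE°cell = −(2)(96485)(+5.238) J/mol = −1011 kJ/mol.

−1011 kJ/mol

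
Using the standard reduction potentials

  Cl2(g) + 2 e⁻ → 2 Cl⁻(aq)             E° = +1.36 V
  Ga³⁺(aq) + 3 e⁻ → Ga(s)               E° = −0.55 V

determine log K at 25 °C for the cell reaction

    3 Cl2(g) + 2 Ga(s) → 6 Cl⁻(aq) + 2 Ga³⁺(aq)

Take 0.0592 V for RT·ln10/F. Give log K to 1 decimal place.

The Cl₂/Cl⁻ couple is reduced (cathode); E°cell = +1.36 − (−0.55) = +1.91 V with n = 6.
At equilibrium E = 0, so log K = nE°cell / 0.0592 = (6)(+1.91) / 0.0592 = 193.6.

log K = 193.6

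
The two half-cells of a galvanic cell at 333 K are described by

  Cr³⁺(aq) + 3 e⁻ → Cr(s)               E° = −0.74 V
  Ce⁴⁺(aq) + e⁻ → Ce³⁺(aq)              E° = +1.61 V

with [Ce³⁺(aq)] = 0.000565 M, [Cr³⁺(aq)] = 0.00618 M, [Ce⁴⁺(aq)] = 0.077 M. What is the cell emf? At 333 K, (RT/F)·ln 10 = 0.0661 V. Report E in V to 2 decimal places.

+2.54 V

Since E°(Ce⁴⁺/Ce³⁺) > E°(Cr³⁺/Cr), Ce⁴⁺/Ce³⁺ serves as the cathode.
The standard potential is +1.61 − (−0.74) = +2.35 V and the balanced reaction transfers n = 3 electrons.
The balanced reaction is 3 Ce⁴⁺(aq) + Cr(s) → 3 Ce³⁺(aq) + Cr³⁺(aq), so Q = ([Ce³⁺(aq)]^3·[Cr³⁺(aq)]) / [Ce⁴⁺(aq)]^3 = 2.44×10^−9 and log Q = −8.612.
Applying E = E° − (RT ln10/nF)·log Q gives +2.35 − (0.0661/3)(−8.612) = +2.54 V.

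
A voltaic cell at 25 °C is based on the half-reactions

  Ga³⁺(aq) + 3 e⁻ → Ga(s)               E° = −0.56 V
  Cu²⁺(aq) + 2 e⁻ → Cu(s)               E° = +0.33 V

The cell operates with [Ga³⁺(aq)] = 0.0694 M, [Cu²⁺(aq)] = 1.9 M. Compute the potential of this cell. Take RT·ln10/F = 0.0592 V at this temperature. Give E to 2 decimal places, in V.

+0.92 V

Cu²⁺/Cu is reduced (cathode, E° = +0.33 V) and Ga³⁺/Ga is oxidized (anode).
The standard potential is +0.33 − (−0.56) = +0.89 V and the balanced reaction transfers n = 6 electrons.
The balanced reaction is 3 Cu²⁺(aq) + 2 Ga(s) → 3 Cu(s) + 2 Ga³⁺(aq), so Q = [Ga³⁺(aq)]^2 / [Cu²⁺(aq)]^3 = 0.000702 and log Q = −3.154.
Applying E = E° − (RT ln10/nF)·log Q gives +0.89 − (0.0592/6)(−3.154) = +0.92 V.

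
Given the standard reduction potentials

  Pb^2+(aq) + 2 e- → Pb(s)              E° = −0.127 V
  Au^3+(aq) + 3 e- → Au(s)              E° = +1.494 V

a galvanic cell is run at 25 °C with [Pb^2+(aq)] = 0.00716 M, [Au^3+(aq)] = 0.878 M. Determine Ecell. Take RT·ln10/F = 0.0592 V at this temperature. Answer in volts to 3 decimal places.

+1.683 V

Au³⁺/Au is reduced (cathode, E° = +1.494 V) and Pb²⁺/Pb is oxidized (anode).
The standard potential is +1.494 − (−0.127) = +1.621 V and the balanced reaction transfers n = 6 electrons.
For the overall reaction 2 Au^3+(aq) + 3 Pb(s) → 2 Au(s) + 3 Pb^2+(aq), Q = [Pb^2+(aq)]^3 / [Au^3+(aq)]^2 = 4.76×10^−7, giving log Q = −6.322.
By the Nernst equation, E = +1.621 − (0.0592/6)·(−6.322) = +1.683 V.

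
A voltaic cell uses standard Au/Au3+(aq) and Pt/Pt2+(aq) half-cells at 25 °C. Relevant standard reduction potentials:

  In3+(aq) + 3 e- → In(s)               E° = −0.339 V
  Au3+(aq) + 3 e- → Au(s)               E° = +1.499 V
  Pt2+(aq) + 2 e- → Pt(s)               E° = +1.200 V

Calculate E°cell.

Of the two couples in this cell, the one with the more positive reduction potential is reduced at the cathode: here that is Au³⁺/Au (+1.499 V); Pt²⁺/Pt (+1.200 V) is the anode.
E°cell = E°(cathode) − E°(anode) = +1.499 − (+1.200) = +0.299 V.

+0.299 V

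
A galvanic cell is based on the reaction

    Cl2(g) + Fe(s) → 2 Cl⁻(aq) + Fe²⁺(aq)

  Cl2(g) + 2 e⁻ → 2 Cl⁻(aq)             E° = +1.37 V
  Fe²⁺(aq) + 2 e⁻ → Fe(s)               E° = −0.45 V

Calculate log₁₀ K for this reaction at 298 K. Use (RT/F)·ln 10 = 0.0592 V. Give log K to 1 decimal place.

The Cl₂/Cl⁻ couple is reduced (cathode); E°cell = +1.37 − (−0.45) = +1.82 V with n = 2.
At equilibrium E = 0, so log K = nE°cell / 0.0592 = (2)(+1.82) / 0.0592 = 61.5.

log K = 61.5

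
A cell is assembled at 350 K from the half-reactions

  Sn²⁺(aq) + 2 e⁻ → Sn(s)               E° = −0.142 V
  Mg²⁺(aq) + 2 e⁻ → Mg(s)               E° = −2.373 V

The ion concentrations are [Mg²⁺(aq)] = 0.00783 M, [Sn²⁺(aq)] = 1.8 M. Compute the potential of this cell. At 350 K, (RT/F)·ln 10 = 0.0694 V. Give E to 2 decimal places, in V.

+2.31 V

Sn²⁺/Sn is reduced (cathode, E° = −0.142 V) and Mg²⁺/Mg is oxidized (anode).
E°cell = E°cat − E°an = −0.142 − (−2.373) = +2.231 V; n = 2.
For the overall reaction Sn²⁺(aq) + Mg(s) → Sn(s) + Mg²⁺(aq), Q = [Mg²⁺(aq)] / [Sn²⁺(aq)] = 0.00435, giving log Q = −2.362.
By the Nernst equation, E = +2.231 − (0.0694/2)·(−2.362) = +2.31 V.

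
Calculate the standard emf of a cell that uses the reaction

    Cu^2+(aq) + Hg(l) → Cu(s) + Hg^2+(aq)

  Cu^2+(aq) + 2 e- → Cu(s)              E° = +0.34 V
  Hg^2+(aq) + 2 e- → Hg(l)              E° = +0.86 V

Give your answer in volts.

−0.52 V

Cu^2+(aq) gains electrons, so the Cu²⁺/Cu couple is the cathode; the Hg²⁺/Hg couple is the anode.
E°cell = E°(cathode) − E°(anode) = +0.34 − (+0.86) = −0.52 V.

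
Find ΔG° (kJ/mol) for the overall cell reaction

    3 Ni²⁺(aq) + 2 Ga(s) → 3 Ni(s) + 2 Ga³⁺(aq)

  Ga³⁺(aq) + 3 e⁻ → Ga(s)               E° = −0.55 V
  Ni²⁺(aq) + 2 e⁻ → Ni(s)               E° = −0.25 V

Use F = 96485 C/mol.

In the reaction as written Ni²⁺(aq) is reduced, so the Ni²⁺/Ni couple is the cathode and Ga³⁺/Ga is the anode.
E°cell = −0.25 − (−0.55) = +0.30 V; balancing electrons gives n = 6.
ΔG° = −nFE°cell = −(6)(96485)(+0.30) J/mol = −174 kJ/mol.

−174 kJ/mol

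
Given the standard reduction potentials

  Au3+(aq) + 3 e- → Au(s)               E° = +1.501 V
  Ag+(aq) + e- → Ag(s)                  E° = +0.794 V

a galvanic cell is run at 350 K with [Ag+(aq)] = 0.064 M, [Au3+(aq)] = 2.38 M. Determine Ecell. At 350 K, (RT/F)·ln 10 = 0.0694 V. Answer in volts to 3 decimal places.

+0.799 V

Since E°(Au³⁺/Au) > E°(Ag⁺/Ag), Au³⁺/Au serves as the cathode.
E°cell = E°cat − E°an = +1.501 − (+0.794) = +0.707 V; n = 3.
The balanced reaction is Au3+(aq) + 3 Ag(s) → Au(s) + 3 Ag+(aq), so Q = [Ag+(aq)]^3 / [Au3+(aq)] = 0.00011 and log Q = −3.958.
By the Nernst equation, E = +0.707 − (0.0694/3)·(−3.958) = +0.799 V.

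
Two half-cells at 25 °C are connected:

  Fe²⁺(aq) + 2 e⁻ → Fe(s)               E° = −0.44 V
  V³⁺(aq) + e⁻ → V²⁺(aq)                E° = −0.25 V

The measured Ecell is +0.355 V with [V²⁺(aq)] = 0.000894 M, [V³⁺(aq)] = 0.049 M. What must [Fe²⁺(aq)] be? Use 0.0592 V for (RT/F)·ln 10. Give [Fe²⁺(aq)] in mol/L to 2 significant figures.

The V³⁺/V²⁺ couple has the larger reduction potential, so it is the cathode: E°cell = −0.25 − (−0.44) = +0.19 V and n = 2.
Rearranging E = E° − (0.0592/n)·log Q gives log Q = 2(+0.19 − (+0.355))/0.0592 = −5.574.
The balanced reaction is 2 V³⁺(aq) + Fe(s) → 2 V²⁺(aq) + Fe²⁺(aq), so Q = ([V²⁺(aq)]^2·[Fe²⁺(aq)]) / [V³⁺(aq)]^2.
Solving for the unknown gives log [Fe²⁺(aq)] = −2.096, so [Fe²⁺(aq)] ≈ 0.0080 M.

0.0080 M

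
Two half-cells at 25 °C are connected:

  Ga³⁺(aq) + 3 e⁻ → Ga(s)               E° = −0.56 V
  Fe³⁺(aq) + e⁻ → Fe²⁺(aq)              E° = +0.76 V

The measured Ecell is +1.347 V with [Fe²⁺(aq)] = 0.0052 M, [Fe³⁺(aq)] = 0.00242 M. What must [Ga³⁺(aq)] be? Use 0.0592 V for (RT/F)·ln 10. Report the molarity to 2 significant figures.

0.0043 M

With Fe³⁺/Fe²⁺ at the cathode and Ga³⁺/Ga at the anode, E°cell = +0.76 − (−0.56) = +1.32 V (n = 3).
Since E = E° − (0.0592/n)·log Q, log Q = n(E° − E)/0.0592 = −1.368.
The balanced reaction is 3 Fe³⁺(aq) + Ga(s) → 3 Fe²⁺(aq) + Ga³⁺(aq), so Q = ([Fe²⁺(aq)]^3·[Ga³⁺(aq)]) / [Fe³⁺(aq)]^3.
Substituting the known concentrations and solving, log [Ga³⁺(aq)] = −2.365 and [Ga³⁺(aq)] = 0.0043 M.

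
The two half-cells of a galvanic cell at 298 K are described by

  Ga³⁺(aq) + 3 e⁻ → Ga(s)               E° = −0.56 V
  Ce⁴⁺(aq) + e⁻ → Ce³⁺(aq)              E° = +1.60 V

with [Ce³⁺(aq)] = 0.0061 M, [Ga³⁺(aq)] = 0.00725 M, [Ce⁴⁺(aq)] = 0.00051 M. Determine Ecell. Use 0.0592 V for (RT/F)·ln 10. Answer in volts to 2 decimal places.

Since E°(Ce⁴⁺/Ce³⁺) > E°(Ga³⁺/Ga), Ce⁴⁺/Ce³⁺ serves as the cathode.
E°cell = E°cat − E°an = +1.60 − (−0.56) = +2.16 V; n = 3.
For the overall reaction 3 Ce⁴⁺(aq) + Ga(s) → 3 Ce³⁺(aq) + Ga³⁺(aq), Q = ([Ce³⁺(aq)]^3·[Ga³⁺(aq)]) / [Ce⁴⁺(aq)]^3 = 12.4, giving log Q = 1.094.
By the Nernst equation, E = +2.16 − (0.0592/3)·(1.094) = +2.14 V.

+2.14 V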